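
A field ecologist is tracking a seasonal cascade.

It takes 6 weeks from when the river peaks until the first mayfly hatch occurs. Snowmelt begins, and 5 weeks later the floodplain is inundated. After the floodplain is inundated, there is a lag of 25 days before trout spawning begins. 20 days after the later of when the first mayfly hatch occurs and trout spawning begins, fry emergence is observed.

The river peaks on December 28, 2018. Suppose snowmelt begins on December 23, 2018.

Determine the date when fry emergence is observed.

March 13, 2019

The river peaks: Dec 28, 2018.
The first mayfly hatch occurs: Dec 28, 2018 + 6 weeks = Feb 8, 2019.
Snowmelt begins: Dec 23, 2018.
The floodplain is inundated: Dec 23, 2018 + 5 weeks = Jan 27, 2019.
Trout spawning begins: Jan 27, 2019 + 25 days = Feb 21, 2019.
Both prerequisites met — the first mayfly hatch occurs (Feb 8, 2019), trout spawning begins (Feb 21, 2019); the later is Feb 21, 2019.
Fry emergence is observed: Feb 21, 2019 + 20 days = Mar 13, 2019.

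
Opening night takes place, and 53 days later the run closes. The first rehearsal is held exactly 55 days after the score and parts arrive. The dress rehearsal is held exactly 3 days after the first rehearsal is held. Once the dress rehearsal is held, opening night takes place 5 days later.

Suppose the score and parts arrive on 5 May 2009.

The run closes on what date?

The score and parts arrive: May 5, 2009.
The first rehearsal is held: May 5, 2009 + 55 days = Jun 29, 2009.
The dress rehearsal is held: Jun 29, 2009 + 3 days = Jul 2, 2009.
Opening night takes place: Jul 2, 2009 + 5 days = Jul 7, 2009.
The run closes: Jul 7, 2009 + 53 days = Aug 29, 2009.

29 August 2009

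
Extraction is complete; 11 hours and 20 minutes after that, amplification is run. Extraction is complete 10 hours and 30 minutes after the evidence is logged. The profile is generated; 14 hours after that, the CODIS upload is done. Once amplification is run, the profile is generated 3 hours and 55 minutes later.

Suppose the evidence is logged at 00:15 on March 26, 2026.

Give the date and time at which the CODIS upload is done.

16:00 on March 27, 2026

The evidence is logged: 00:15 Mar 26, 2026.
Extraction is complete: 00:15 Mar 26, 2026 + 10h30m = 10:45 Mar 26, 2026.
Amplification is run: 10:45 Mar 26, 2026 + 11h20m = 22:05 Mar 26, 2026.
The profile is generated: 22:05 Mar 26, 2026 + 3h55m = 02:00 Mar 27, 2026.
The CODIS upload is done: 02:00 Mar 27, 2026 + 14h = 16:00 Mar 27, 2026.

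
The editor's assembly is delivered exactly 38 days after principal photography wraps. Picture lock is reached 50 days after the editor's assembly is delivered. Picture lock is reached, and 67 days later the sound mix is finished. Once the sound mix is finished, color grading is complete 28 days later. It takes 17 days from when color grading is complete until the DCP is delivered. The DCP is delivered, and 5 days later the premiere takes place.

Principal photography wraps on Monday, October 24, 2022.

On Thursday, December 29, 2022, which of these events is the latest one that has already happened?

Principal photography wraps: Oct 24, 2022.
The editor's assembly is delivered: Oct 24, 2022 + 38 days = Dec 1, 2022.
Picture lock is reached: Dec 1, 2022 + 50 days = Jan 20, 2023.
The sound mix is finished: Jan 20, 2023 + 67 days = Mar 28, 2023.
Color grading is complete: Mar 28, 2023 + 28 days = Apr 25, 2023.
The DCP is delivered: Apr 25, 2023 + 17 days = May 12, 2023.
The premiere takes place: May 12, 2023 + 5 days = May 17, 2023.
Dec 29, 2022 falls between when the editor's assembly is delivered (Dec 1, 2022) and when picture lock is reached (Jan 20, 2023).

The editor's assembly is delivered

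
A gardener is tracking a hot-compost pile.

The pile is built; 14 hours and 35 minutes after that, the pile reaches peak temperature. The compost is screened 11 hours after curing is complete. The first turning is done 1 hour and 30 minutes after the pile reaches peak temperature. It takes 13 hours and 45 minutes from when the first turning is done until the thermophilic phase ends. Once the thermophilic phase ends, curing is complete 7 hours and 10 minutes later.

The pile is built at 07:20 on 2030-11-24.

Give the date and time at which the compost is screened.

07:20 on 2030-11-26

The pile is built: 07:20 Nov 24, 2030.
The pile reaches peak temperature: 07:20 Nov 24, 2030 + 14h35m = 21:55 Nov 24, 2030.
The first turning is done: 21:55 Nov 24, 2030 + 1h30m = 23:25 Nov 24, 2030.
The thermophilic phase ends: 23:25 Nov 24, 2030 + 13h45m = 13:10 Nov 25, 2030.
Curing is complete: 13:10 Nov 25, 2030 + 7h10m = 20:20 Nov 25, 2030.
The compost is screened: 20:20 Nov 25, 2030 + 11h = 07:20 Nov 26, 2030.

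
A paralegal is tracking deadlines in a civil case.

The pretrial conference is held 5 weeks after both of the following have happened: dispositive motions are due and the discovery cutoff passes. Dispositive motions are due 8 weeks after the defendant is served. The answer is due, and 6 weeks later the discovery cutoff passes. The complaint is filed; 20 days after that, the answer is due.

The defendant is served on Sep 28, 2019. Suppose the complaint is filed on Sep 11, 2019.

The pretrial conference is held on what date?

Dec 28, 2019

The defendant is served: Sep 28, 2019.
Dispositive motions are due: Sep 28, 2019 + 8 weeks = Nov 23, 2019.
The complaint is filed: Sep 11, 2019.
The answer is due: Sep 11, 2019 + 20 days = Oct 1, 2019.
The discovery cutoff passes: Oct 1, 2019 + 6 weeks = Nov 12, 2019.
Both prerequisites met — dispositive motions are due (Nov 23, 2019), the discovery cutoff passes (Nov 12, 2019); the later is Nov 23, 2019.
The pretrial conference is held: Nov 23, 2019 + 5 weeks = Dec 28, 2019.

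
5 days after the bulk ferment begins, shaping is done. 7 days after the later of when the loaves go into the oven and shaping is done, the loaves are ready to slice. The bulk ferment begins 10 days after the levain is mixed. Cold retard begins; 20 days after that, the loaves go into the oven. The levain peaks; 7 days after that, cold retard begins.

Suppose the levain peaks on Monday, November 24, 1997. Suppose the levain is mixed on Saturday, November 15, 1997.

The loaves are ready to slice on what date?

The levain peaks: Nov 24, 1997.
Cold retard begins: Nov 24, 1997 + 7 days = Dec 1, 1997.
The loaves go into the oven: Dec 1, 1997 + 20 days = Dec 21, 1997.
The levain is mixed: Nov 15, 1997.
The bulk ferment begins: Nov 15, 1997 + 10 days = Nov 25, 1997.
Shaping is done: Nov 25, 1997 + 5 days = Nov 30, 1997.
Both prerequisites met — the loaves go into the oven (Dec 21, 1997), shaping is done (Nov 30, 1997); the later is Dec 21, 1997.
The loaves are ready to slice: Dec 21, 1997 + 7 days = Dec 28, 1997.

Sunday, December 28, 1997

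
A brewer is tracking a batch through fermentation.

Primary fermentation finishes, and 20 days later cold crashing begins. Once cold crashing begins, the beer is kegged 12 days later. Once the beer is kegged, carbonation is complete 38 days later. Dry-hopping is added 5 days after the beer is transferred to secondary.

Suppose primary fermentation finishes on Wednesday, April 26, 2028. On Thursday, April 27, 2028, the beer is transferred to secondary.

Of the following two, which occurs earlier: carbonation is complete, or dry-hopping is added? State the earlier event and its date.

Primary fermentation finishes: Apr 26, 2028.
Cold crashing begins: Apr 26, 2028 + 20 days = May 16, 2028.
The beer is kegged: May 16, 2028 + 12 days = May 28, 2028.
Carbonation is complete: May 28, 2028 + 38 days = Jul 5, 2028.
The beer is transferred to secondary: Apr 27, 2028.
Dry-hopping is added: Apr 27, 2028 + 5 days = May 2, 2028.
Comparing: carbonation is complete on Jul 5, 2028 vs dry-hopping is added on May 2, 2028. Earlier: dry-hopping is added.

Dry-hopping is added — Tuesday, May 2, 2028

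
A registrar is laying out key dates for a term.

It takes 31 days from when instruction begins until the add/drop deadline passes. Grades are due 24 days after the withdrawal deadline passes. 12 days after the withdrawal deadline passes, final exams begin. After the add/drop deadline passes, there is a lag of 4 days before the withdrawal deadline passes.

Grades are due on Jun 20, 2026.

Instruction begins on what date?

Grades are due: Jun 20, 2026.
The withdrawal deadline passes: Jun 20, 2026 − 24 days = May 27, 2026.
The add/drop deadline passes: May 27, 2026 − 4 days = May 23, 2026.
Instruction begins: May 23, 2026 − 31 days = Apr 22, 2026.

Apr 22, 2026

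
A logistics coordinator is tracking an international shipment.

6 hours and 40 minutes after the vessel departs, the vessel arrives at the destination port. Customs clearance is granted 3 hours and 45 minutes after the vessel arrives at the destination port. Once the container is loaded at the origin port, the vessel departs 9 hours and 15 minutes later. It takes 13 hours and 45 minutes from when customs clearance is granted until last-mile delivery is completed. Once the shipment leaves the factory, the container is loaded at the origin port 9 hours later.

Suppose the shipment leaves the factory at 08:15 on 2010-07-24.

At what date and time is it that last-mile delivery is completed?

02:40 on 2010-07-26

The shipment leaves the factory: 08:15 Jul 24, 2010.
The container is loaded at the origin port: 08:15 Jul 24, 2010 + 9h = 17:15 Jul 24, 2010.
The vessel departs: 17:15 Jul 24, 2010 + 9h15m = 02:30 Jul 25, 2010.
The vessel arrives at the destination port: 02:30 Jul 25, 2010 + 6h40m = 09:10 Jul 25, 2010.
Customs clearance is granted: 09:10 Jul 25, 2010 + 3h45m = 12:55 Jul 25, 2010.
Last-mile delivery is completed: 12:55 Jul 25, 2010 + 13h45m = 02:40 Jul 26, 2010.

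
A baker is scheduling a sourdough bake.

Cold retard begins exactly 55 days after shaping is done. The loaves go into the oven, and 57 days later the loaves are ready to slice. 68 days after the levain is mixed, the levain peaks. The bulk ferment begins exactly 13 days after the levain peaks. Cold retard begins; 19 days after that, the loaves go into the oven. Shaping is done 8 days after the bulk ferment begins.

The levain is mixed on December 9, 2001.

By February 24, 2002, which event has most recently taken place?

The levain is mixed: Dec 9, 2001.
The levain peaks: Dec 9, 2001 + 68 days = Feb 15, 2002.
The bulk ferment begins: Feb 15, 2002 + 13 days = Feb 28, 2002.
Shaping is done: Feb 28, 2002 + 8 days = Mar 8, 2002.
Cold retard begins: Mar 8, 2002 + 55 days = May 2, 2002.
The loaves go into the oven: May 2, 2002 + 19 days = May 21, 2002.
The loaves are ready to slice: May 21, 2002 + 57 days = Jul 17, 2002.
Feb 24, 2002 falls between when the levain peaks (Feb 15, 2002) and when the bulk ferment begins (Feb 28, 2002).

The levain peaks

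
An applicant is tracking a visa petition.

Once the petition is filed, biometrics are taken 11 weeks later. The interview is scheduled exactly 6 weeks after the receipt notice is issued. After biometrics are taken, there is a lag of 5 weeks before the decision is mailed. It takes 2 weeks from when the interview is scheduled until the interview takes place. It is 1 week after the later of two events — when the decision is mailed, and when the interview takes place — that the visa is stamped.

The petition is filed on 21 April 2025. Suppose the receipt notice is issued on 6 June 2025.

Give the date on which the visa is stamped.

18 August 2025

The petition is filed: Apr 21, 2025.
Biometrics are taken: Apr 21, 2025 + 11 weeks = Jul 7, 2025.
The decision is mailed: Jul 7, 2025 + 5 weeks = Aug 11, 2025.
The receipt notice is issued: Jun 6, 2025.
The interview is scheduled: Jun 6, 2025 + 6 weeks = Jul 18, 2025.
The interview takes place: Jul 18, 2025 + 2 weeks = Aug 1, 2025.
Both prerequisites met — the decision is mailed (Aug 11, 2025), the interview takes place (Aug 1, 2025); the later is Aug 11, 2025.
The visa is stamped: Aug 11, 2025 + 1 week = Aug 18, 2025.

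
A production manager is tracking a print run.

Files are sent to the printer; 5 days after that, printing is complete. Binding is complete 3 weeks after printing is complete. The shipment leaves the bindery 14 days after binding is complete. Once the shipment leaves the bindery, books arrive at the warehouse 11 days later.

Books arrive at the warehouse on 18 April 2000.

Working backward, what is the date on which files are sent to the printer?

27 February 2000

Books arrive at the warehouse: Apr 18, 2000.
The shipment leaves the bindery: Apr 18, 2000 − 11 days = Apr 7, 2000.
Binding is complete: Apr 7, 2000 − 14 days = Mar 24, 2000.
Printing is complete: Mar 24, 2000 − 3 weeks = Mar 3, 2000.
Files are sent to the printer: Mar 3, 2000 − 5 days = Feb 27, 2000.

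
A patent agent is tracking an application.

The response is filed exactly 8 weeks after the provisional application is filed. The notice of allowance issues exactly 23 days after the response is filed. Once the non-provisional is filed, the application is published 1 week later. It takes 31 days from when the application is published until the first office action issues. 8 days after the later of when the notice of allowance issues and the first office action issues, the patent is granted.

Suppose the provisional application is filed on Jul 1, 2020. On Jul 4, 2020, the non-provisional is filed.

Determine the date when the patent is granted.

The provisional application is filed: Jul 1, 2020.
The response is filed: Jul 1, 2020 + 8 weeks = Aug 26, 2020.
The notice of allowance issues: Aug 26, 2020 + 23 days = Sep 18, 2020.
The non-provisional is filed: Jul 4, 2020.
The application is published: Jul 4, 2020 + 1 week = Jul 11, 2020.
The first office action issues: Jul 11, 2020 + 31 days = Aug 11, 2020.
Both prerequisites met — the notice of allowance issues (Sep 18, 2020), the first office action issues (Aug 11, 2020); the later is Sep 18, 2020.
The patent is granted: Sep 18, 2020 + 8 days = Sep 26, 2020.

Sep 26, 2020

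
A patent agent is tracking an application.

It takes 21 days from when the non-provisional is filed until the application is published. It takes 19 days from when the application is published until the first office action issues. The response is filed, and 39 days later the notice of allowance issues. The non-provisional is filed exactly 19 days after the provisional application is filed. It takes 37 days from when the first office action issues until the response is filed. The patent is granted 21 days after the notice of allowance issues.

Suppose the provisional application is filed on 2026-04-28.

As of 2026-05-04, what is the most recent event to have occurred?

The provisional application is filed

The provisional application is filed: Apr 28, 2026.
The non-provisional is filed: Apr 28, 2026 + 19 days = May 17, 2026.
The application is published: May 17, 2026 + 21 days = Jun 7, 2026.
The first office action issues: Jun 7, 2026 + 19 days = Jun 26, 2026.
The response is filed: Jun 26, 2026 + 37 days = Aug 2, 2026.
The notice of allowance issues: Aug 2, 2026 + 39 days = Sep 10, 2026.
The patent is granted: Sep 10, 2026 + 21 days = Oct 1, 2026.
May 4, 2026 falls between when the provisional application is filed (Apr 28, 2026) and when the non-provisional is filed (May 17, 2026).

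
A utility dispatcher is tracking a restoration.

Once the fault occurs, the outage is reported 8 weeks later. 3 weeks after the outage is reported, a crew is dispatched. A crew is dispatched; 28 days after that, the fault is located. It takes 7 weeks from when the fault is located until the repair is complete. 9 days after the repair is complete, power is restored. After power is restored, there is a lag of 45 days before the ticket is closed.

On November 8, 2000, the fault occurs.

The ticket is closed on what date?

June 4, 2001

The fault occurs: Nov 8, 2000.
The outage is reported: Nov 8, 2000 + 8 weeks = Jan 3, 2001.
A crew is dispatched: Jan 3, 2001 + 3 weeks = Jan 24, 2001.
The fault is located: Jan 24, 2001 + 28 days = Feb 21, 2001.
The repair is complete: Feb 21, 2001 + 7 weeks = Apr 11, 2001.
Power is restored: Apr 11, 2001 + 9 days = Apr 20, 2001.
The ticket is closed: Apr 20, 2001 + 45 days = Jun 4, 2001.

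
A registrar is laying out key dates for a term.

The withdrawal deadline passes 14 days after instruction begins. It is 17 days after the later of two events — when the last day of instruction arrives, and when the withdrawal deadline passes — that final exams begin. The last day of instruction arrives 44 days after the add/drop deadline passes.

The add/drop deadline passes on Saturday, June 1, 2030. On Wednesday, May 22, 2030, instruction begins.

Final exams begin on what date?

Thursday, August 1, 2030

The add/drop deadline passes: Jun 1, 2030.
The last day of instruction arrives: Jun 1, 2030 + 44 days = Jul 15, 2030.
Instruction begins: May 22, 2030.
The withdrawal deadline passes: May 22, 2030 + 14 days = Jun 5, 2030.
Both prerequisites met — the last day of instruction arrives (Jul 15, 2030), the withdrawal deadline passes (Jun 5, 2030); the later is Jul 15, 2030.
Final exams begin: Jul 15, 2030 + 17 days = Aug 1, 2030.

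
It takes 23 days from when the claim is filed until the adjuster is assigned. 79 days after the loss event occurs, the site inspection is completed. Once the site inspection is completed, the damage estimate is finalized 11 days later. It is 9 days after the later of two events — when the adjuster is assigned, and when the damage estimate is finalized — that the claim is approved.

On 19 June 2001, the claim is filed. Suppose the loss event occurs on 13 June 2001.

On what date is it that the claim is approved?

The claim is filed: Jun 19, 2001.
The adjuster is assigned: Jun 19, 2001 + 23 days = Jul 12, 2001.
The loss event occurs: Jun 13, 2001.
The site inspection is completed: Jun 13, 2001 + 79 days = Aug 31, 2001.
The damage estimate is finalized: Aug 31, 2001 + 11 days = Sep 11, 2001.
Both prerequisites met — the adjuster is assigned (Jul 12, 2001), the damage estimate is finalized (Sep 11, 2001); the later is Sep 11, 2001.
The claim is approved: Sep 11, 2001 + 9 days = Sep 20, 2001.

20 September 2001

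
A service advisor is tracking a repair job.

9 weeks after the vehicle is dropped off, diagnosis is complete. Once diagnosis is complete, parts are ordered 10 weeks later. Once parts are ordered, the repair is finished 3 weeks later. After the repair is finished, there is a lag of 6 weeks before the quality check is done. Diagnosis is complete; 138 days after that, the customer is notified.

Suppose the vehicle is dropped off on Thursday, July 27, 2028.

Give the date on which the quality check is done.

The vehicle is dropped off: Jul 27, 2028.
Diagnosis is complete: Jul 27, 2028 + 9 weeks = Sep 28, 2028.
Parts are ordered: Sep 28, 2028 + 10 weeks = Dec 7, 2028.
The repair is finished: Dec 7, 2028 + 3 weeks = Dec 28, 2028.
The quality check is done: Dec 28, 2028 + 6 weeks = Feb 8, 2029.

Thursday, February 8, 2029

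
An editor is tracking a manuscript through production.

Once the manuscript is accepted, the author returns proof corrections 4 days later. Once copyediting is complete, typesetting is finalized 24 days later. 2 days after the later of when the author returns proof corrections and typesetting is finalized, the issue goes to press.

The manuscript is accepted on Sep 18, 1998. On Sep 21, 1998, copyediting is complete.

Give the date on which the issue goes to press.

Oct 17, 1998

The manuscript is accepted: Sep 18, 1998.
The author returns proof corrections: Sep 18, 1998 + 4 days = Sep 22, 1998.
Copyediting is complete: Sep 21, 1998.
Typesetting is finalized: Sep 21, 1998 + 24 days = Oct 15, 1998.
Both prerequisites met — the author returns proof corrections (Sep 22, 1998), typesetting is finalized (Oct 15, 1998); the later is Oct 15, 1998.
The issue goes to press: Oct 15, 1998 + 2 days = Oct 17, 1998.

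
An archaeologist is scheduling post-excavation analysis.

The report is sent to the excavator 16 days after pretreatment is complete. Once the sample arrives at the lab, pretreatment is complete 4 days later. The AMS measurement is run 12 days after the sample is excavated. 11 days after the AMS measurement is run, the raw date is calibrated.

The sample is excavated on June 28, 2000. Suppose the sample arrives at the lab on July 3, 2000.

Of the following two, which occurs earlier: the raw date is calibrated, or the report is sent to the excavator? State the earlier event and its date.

The raw date is calibrated — July 21, 2000

The sample is excavated: Jun 28, 2000.
The AMS measurement is run: Jun 28, 2000 + 12 days = Jul 10, 2000.
The raw date is calibrated: Jul 10, 2000 + 11 days = Jul 21, 2000.
The sample arrives at the lab: Jul 3, 2000.
Pretreatment is complete: Jul 3, 2000 + 4 days = Jul 7, 2000.
The report is sent to the excavator: Jul 7, 2000 + 16 days = Jul 23, 2000.
Comparing: the raw date is calibrated on Jul 21, 2000 vs the report is sent to the excavator on Jul 23, 2000. Earlier: the raw date is calibrated.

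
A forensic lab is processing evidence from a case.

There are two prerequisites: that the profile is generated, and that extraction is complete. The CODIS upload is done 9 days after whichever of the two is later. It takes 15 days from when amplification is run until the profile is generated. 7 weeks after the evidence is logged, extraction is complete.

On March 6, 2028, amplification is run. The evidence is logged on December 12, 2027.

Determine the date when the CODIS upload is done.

March 30, 2028

Amplification is run: Mar 6, 2028.
The profile is generated: Mar 6, 2028 + 15 days = Mar 21, 2028.
The evidence is logged: Dec 12, 2027.
Extraction is complete: Dec 12, 2027 + 7 weeks = Jan 30, 2028.
Both prerequisites met — the profile is generated (Mar 21, 2028), extraction is complete (Jan 30, 2028); the later is Mar 21, 2028.
The CODIS upload is done: Mar 21, 2028 + 9 days = Mar 30, 2028.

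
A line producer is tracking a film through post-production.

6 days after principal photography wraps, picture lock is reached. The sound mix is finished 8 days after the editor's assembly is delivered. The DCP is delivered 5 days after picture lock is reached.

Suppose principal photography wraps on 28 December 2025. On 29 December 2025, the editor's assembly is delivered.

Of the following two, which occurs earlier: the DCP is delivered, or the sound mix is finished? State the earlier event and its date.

Principal photography wraps: Dec 28, 2025.
Picture lock is reached: Dec 28, 2025 + 6 days = Jan 3, 2026.
The DCP is delivered: Jan 3, 2026 + 5 days = Jan 8, 2026.
The editor's assembly is delivered: Dec 29, 2025.
The sound mix is finished: Dec 29, 2025 + 8 days = Jan 6, 2026.
Comparing: the DCP is delivered on Jan 8, 2026 vs the sound mix is finished on Jan 6, 2026. Earlier: the sound mix is finished.

The sound mix is finished — 6 January 2026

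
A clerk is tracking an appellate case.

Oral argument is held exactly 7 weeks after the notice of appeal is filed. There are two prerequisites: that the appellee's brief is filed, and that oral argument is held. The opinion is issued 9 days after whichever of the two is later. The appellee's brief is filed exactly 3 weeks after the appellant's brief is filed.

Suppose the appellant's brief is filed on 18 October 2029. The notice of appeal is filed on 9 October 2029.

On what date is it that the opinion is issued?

The appellant's brief is filed: Oct 18, 2029.
The appellee's brief is filed: Oct 18, 2029 + 3 weeks = Nov 8, 2029.
The notice of appeal is filed: Oct 9, 2029.
Oral argument is held: Oct 9, 2029 + 7 weeks = Nov 27, 2029.
Both prerequisites met — the appellee's brief is filed (Nov 8, 2029), oral argument is held (Nov 27, 2029); the later is Nov 27, 2029.
The opinion is issued: Nov 27, 2029 + 9 days = Dec 6, 2029.

6 December 2029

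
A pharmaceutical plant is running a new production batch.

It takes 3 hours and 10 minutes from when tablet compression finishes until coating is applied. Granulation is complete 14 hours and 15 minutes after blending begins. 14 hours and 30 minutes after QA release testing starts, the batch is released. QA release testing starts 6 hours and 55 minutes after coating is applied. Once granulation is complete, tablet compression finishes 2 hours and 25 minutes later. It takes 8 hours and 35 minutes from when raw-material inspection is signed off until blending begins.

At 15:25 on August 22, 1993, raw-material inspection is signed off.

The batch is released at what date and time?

17:15 on August 24, 1993

Raw-material inspection is signed off: 15:25 Aug 22, 1993.
Blending begins: 15:25 Aug 22, 1993 + 8h35m = 00:00 Aug 23, 1993.
Granulation is complete: 00:00 Aug 23, 1993 + 14h15m = 14:15 Aug 23, 1993.
Tablet compression finishes: 14:15 Aug 23, 1993 + 2h25m = 16:40 Aug 23, 1993.
Coating is applied: 16:40 Aug 23, 1993 + 3h10m = 19:50 Aug 23, 1993.
QA release testing starts: 19:50 Aug 23, 1993 + 6h55m = 02:45 Aug 24, 1993.
The batch is released: 02:45 Aug 24, 1993 + 14h30m = 17:15 Aug 24, 1993.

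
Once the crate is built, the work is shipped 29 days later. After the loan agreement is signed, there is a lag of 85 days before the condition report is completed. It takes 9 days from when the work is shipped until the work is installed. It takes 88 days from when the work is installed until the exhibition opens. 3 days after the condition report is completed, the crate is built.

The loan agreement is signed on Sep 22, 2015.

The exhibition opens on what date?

The loan agreement is signed: Sep 22, 2015.
The condition report is completed: Sep 22, 2015 + 85 days = Dec 16, 2015.
The crate is built: Dec 16, 2015 + 3 days = Dec 19, 2015.
The work is shipped: Dec 19, 2015 + 29 days = Jan 17, 2016.
The work is installed: Jan 17, 2016 + 9 days = Jan 26, 2016.
The exhibition opens: Jan 26, 2016 + 88 days = Apr 23, 2016.

Apr 23, 2016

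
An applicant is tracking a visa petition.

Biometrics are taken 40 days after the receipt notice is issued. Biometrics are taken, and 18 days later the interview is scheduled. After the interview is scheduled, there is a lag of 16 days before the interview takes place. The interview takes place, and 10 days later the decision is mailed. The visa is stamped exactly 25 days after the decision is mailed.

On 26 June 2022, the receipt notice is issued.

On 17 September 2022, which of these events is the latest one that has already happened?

The receipt notice is issued: Jun 26, 2022.
Biometrics are taken: Jun 26, 2022 + 40 days = Aug 5, 2022.
The interview is scheduled: Aug 5, 2022 + 18 days = Aug 23, 2022.
The interview takes place: Aug 23, 2022 + 16 days = Sep 8, 2022.
The decision is mailed: Sep 8, 2022 + 10 days = Sep 18, 2022.
The visa is stamped: Sep 18, 2022 + 25 days = Oct 13, 2022.
Sep 17, 2022 falls between when the interview takes place (Sep 8, 2022) and when the decision is mailed (Sep 18, 2022).

The interview takes place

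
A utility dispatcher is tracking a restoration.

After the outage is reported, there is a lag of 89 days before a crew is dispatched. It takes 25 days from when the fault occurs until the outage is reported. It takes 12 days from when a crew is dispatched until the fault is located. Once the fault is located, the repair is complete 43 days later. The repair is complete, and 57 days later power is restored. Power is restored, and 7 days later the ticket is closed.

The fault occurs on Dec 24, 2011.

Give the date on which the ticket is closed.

Aug 13, 2012

The fault occurs: Dec 24, 2011.
The outage is reported: Dec 24, 2011 + 25 days = Jan 18, 2012.
A crew is dispatched: Jan 18, 2012 + 89 days = Apr 16, 2012.
The fault is located: Apr 16, 2012 + 12 days = Apr 28, 2012.
The repair is complete: Apr 28, 2012 + 43 days = Jun 10, 2012.
Power is restored: Jun 10, 2012 + 57 days = Aug 6, 2012.
The ticket is closed: Aug 6, 2012 + 7 days = Aug 13, 2012.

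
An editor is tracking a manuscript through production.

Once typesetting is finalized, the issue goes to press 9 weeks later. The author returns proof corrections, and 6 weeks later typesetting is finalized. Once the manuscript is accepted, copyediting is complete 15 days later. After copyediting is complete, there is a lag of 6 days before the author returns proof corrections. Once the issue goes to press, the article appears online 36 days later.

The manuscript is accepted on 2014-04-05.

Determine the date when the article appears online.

2014-09-14

The manuscript is accepted: Apr 5, 2014.
Copyediting is complete: Apr 5, 2014 + 15 days = Apr 20, 2014.
The author returns proof corrections: Apr 20, 2014 + 6 days = Apr 26, 2014.
Typesetting is finalized: Apr 26, 2014 + 6 weeks = Jun 7, 2014.
The issue goes to press: Jun 7, 2014 + 9 weeks = Aug 9, 2014.
The article appears online: Aug 9, 2014 + 36 days = Sep 14, 2014.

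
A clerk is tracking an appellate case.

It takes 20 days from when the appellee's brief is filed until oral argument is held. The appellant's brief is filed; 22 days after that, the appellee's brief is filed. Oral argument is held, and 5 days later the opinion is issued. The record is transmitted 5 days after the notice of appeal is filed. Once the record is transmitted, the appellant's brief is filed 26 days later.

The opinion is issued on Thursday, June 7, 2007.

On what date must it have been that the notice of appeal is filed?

The opinion is issued: Jun 7, 2007.
Oral argument is held: Jun 7, 2007 − 5 days = Jun 2, 2007.
The appellee's brief is filed: Jun 2, 2007 − 20 days = May 13, 2007.
The appellant's brief is filed: May 13, 2007 − 22 days = Apr 21, 2007.
The record is transmitted: Apr 21, 2007 − 26 days = Mar 26, 2007.
The notice of appeal is filed: Mar 26, 2007 − 5 days = Mar 21, 2007.

Wednesday, March 21, 2007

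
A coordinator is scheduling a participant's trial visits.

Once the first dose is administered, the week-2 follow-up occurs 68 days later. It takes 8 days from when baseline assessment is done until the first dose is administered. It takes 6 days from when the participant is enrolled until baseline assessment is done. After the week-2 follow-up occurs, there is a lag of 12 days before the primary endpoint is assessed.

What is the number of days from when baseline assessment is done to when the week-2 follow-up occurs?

76 days

Causal path: baseline assessment is done → the first dose is administered → the week-2 follow-up occurs.
Total delay along the path: 8 + 68 = 76 days.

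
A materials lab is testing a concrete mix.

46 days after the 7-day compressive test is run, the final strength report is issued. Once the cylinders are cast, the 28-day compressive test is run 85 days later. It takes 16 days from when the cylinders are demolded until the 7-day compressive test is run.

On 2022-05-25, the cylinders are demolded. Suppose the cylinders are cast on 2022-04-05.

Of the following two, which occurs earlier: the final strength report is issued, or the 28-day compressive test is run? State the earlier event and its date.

The cylinders are demolded: May 25, 2022.
The 7-day compressive test is run: May 25, 2022 + 16 days = Jun 10, 2022.
The final strength report is issued: Jun 10, 2022 + 46 days = Jul 26, 2022.
The cylinders are cast: Apr 5, 2022.
The 28-day compressive test is run: Apr 5, 2022 + 85 days = Jun 29, 2022.
Comparing: the final strength report is issued on Jul 26, 2022 vs the 28-day compressive test is run on Jun 29, 2022. Earlier: the 28-day compressive test is run.

The 28-day compressive test is run — 2022-06-29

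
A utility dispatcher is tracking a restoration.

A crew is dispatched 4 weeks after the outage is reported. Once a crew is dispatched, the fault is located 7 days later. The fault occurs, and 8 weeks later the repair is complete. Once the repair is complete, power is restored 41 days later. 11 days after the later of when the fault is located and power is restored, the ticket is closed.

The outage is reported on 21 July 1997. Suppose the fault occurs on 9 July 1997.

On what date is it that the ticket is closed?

25 October 1997

The outage is reported: Jul 21, 1997.
A crew is dispatched: Jul 21, 1997 + 4 weeks = Aug 18, 1997.
The fault is located: Aug 18, 1997 + 7 days = Aug 25, 1997.
The fault occurs: Jul 9, 1997.
The repair is complete: Jul 9, 1997 + 8 weeks = Sep 3, 1997.
Power is restored: Sep 3, 1997 + 41 days = Oct 14, 1997.
Both prerequisites met — the fault is located (Aug 25, 1997), power is restored (Oct 14, 1997); the later is Oct 14, 1997.
The ticket is closed: Oct 14, 1997 + 11 days = Oct 25, 1997.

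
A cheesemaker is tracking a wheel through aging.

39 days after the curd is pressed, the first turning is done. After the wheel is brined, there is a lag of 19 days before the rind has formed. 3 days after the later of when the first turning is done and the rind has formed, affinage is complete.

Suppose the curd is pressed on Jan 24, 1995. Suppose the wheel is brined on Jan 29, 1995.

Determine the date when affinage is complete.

The curd is pressed: Jan 24, 1995.
The first turning is done: Jan 24, 1995 + 39 days = Mar 4, 1995.
The wheel is brined: Jan 29, 1995.
The rind has formed: Jan 29, 1995 + 19 days = Feb 17, 1995.
Both prerequisites met — the first turning is done (Mar 4, 1995), the rind has formed (Feb 17, 1995); the later is Mar 4, 1995.
Affinage is complete: Mar 4, 1995 + 3 days = Mar 7, 1995.

Mar 7, 1995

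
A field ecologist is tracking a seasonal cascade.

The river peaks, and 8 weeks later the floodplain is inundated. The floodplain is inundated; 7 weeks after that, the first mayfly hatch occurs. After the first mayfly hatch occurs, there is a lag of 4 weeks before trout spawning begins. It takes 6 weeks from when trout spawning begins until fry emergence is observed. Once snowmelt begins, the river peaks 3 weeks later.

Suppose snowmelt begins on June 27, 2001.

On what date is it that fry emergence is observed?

January 9, 2002

Snowmelt begins: Jun 27, 2001.
The river peaks: Jun 27, 2001 + 3 weeks = Jul 18, 2001.
The floodplain is inundated: Jul 18, 2001 + 8 weeks = Sep 12, 2001.
The first mayfly hatch occurs: Sep 12, 2001 + 7 weeks = Oct 31, 2001.
Trout spawning begins: Oct 31, 2001 + 4 weeks = Nov 28, 2001.
Fry emergence is observed: Nov 28, 2001 + 6 weeks = Jan 9, 2002.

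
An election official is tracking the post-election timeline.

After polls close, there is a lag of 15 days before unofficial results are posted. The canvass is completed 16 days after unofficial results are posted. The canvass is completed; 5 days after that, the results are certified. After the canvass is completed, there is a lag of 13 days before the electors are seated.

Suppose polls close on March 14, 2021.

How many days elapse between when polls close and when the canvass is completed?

31 days

Causal path: polls close → unofficial results are posted → the canvass is completed.
Total delay along the path: 15 + 16 = 31 days.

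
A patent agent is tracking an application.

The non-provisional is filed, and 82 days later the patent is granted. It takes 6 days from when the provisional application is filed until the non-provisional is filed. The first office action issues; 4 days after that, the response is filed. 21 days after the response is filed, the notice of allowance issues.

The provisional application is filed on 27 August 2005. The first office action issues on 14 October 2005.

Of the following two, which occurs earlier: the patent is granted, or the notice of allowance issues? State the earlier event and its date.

The provisional application is filed: Aug 27, 2005.
The non-provisional is filed: Aug 27, 2005 + 6 days = Sep 2, 2005.
The patent is granted: Sep 2, 2005 + 82 days = Nov 23, 2005.
The first office action issues: Oct 14, 2005.
The response is filed: Oct 14, 2005 + 4 days = Oct 18, 2005.
The notice of allowance issues: Oct 18, 2005 + 21 days = Nov 8, 2005.
Comparing: the patent is granted on Nov 23, 2005 vs the notice of allowance issues on Nov 8, 2005. Earlier: the notice of allowance issues.

The notice of allowance issues — 8 November 2005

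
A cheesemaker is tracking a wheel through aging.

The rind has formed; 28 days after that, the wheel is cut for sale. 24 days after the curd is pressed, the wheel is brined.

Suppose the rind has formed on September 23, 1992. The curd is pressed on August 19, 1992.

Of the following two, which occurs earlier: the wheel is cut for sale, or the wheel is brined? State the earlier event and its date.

The wheel is brined — September 12, 1992

The rind has formed: Sep 23, 1992.
The wheel is cut for sale: Sep 23, 1992 + 28 days = Oct 21, 1992.
The curd is pressed: Aug 19, 1992.
The wheel is brined: Aug 19, 1992 + 24 days = Sep 12, 1992.
Comparing: the wheel is cut for sale on Oct 21, 1992 vs the wheel is brined on Sep 12, 1992. Earlier: the wheel is brined.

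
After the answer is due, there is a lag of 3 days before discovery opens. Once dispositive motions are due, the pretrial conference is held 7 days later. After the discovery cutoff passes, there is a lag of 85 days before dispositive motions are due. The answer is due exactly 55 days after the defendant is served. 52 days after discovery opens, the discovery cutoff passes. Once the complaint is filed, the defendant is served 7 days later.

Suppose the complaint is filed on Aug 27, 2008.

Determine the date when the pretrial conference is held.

The complaint is filed: Aug 27, 2008.
The defendant is served: Aug 27, 2008 + 7 days = Sep 3, 2008.
The answer is due: Sep 3, 2008 + 55 days = Oct 28, 2008.
Discovery opens: Oct 28, 2008 + 3 days = Oct 31, 2008.
The discovery cutoff passes: Oct 31, 2008 + 52 days = Dec 22, 2008.
Dispositive motions are due: Dec 22, 2008 + 85 days = Mar 17, 2009.
The pretrial conference is held: Mar 17, 2009 + 7 days = Mar 24, 2009.

Mar 24, 2009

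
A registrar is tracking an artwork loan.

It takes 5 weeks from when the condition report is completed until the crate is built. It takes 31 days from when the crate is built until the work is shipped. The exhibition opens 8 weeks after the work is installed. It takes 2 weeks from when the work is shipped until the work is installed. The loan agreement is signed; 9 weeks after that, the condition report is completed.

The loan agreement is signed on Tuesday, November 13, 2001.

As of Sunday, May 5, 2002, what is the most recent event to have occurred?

The work is installed

The loan agreement is signed: Nov 13, 2001.
The condition report is completed: Nov 13, 2001 + 9 weeks = Jan 15, 2002.
The crate is built: Jan 15, 2002 + 5 weeks = Feb 19, 2002.
The work is shipped: Feb 19, 2002 + 31 days = Mar 22, 2002.
The work is installed: Mar 22, 2002 + 2 weeks = Apr 5, 2002.
The exhibition opens: Apr 5, 2002 + 8 weeks = May 31, 2002.
May 5, 2002 falls between when the work is installed (Apr 5, 2002) and when the exhibition opens (May 31, 2002).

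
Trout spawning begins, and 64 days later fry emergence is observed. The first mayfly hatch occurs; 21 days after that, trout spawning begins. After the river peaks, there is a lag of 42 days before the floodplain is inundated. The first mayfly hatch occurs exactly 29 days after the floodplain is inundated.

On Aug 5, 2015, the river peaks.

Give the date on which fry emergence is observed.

The river peaks: Aug 5, 2015.
The floodplain is inundated: Aug 5, 2015 + 42 days = Sep 16, 2015.
The first mayfly hatch occurs: Sep 16, 2015 + 29 days = Oct 15, 2015.
Trout spawning begins: Oct 15, 2015 + 21 days = Nov 5, 2015.
Fry emergence is observed: Nov 5, 2015 + 64 days = Jan 8, 2016.

Jan 8, 2016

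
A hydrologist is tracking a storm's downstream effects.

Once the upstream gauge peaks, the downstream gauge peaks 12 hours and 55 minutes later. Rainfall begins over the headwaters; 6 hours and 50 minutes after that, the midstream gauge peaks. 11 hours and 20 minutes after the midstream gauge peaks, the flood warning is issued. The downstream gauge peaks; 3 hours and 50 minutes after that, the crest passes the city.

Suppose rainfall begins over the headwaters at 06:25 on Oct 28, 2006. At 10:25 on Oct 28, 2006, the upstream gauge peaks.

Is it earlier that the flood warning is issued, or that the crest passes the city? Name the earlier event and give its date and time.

Rainfall begins over the headwaters: 06:25 Oct 28, 2006.
The midstream gauge peaks: 06:25 Oct 28, 2006 + 6h50m = 13:15 Oct 28, 2006.
The flood warning is issued: 13:15 Oct 28, 2006 + 11h20m = 00:35 Oct 29, 2006.
The upstream gauge peaks: 10:25 Oct 28, 2006.
The downstream gauge peaks: 10:25 Oct 28, 2006 + 12h55m = 23:20 Oct 28, 2006.
The crest passes the city: 23:20 Oct 28, 2006 + 3h50m = 03:10 Oct 29, 2006.
Comparing: the flood warning is issued at 00:35 Oct 29, 2006 vs the crest passes the city at 03:10 Oct 29, 2006. Earlier: the flood warning is issued.

The flood warning is issued — 00:35 on Oct 29, 2006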